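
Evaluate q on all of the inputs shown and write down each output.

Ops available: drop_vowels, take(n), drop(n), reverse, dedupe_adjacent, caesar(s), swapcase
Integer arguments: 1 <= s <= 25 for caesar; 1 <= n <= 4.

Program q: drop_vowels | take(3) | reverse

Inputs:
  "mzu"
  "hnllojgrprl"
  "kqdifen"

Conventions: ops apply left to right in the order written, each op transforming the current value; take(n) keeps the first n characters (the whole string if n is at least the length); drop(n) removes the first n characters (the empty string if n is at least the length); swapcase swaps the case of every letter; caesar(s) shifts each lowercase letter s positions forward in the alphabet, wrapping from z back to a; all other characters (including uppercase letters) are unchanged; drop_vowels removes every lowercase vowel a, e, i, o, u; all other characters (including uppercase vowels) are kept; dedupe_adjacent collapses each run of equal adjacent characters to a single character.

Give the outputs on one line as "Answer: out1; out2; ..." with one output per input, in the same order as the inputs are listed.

"zm"; "lnh"; "dqk"

Execution, op by op:
  "mzu" -> "mz" -> "mz" -> "zm"
  "hnllojgrprl" -> "hnlljgrprl" -> "hnl" -> "lnh"
  "kqdifen" -> "kqdfn" -> "kqd" -> "dqk"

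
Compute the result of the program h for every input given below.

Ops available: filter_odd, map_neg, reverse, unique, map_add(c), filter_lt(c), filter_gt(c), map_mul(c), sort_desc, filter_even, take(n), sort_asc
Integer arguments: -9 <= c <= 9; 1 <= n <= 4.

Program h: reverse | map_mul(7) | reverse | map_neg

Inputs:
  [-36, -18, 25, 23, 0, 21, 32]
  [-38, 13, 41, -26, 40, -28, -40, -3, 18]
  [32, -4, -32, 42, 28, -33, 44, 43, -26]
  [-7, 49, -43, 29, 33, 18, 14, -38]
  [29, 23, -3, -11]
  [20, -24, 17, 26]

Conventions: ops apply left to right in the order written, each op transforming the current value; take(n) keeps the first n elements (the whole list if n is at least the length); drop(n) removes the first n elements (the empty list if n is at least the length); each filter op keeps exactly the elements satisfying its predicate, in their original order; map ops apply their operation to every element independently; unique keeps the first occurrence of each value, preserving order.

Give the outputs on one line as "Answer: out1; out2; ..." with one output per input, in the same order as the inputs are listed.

Execution, op by op:
  [-36, -18, 25, 23, 0, 21, 32] -> [32, 21, 0, 23, 25, -18, -36] -> [224, 147, 0, 161, 175, -126, -252] -> [-252, -126, 175, 161, 0, 147, 224] -> [252, 126, -175, -161, 0, -147, -224]
  [-38, 13, 41, -26, 40, -28, -40, -3, 18] -> [18, -3, -40, -28, 40, -26, 41, 13, -38] -> [126, -21, -280, -196, 280, -182, 287, 91, -266] -> [-266, 91, 287, -182, 280, -196, -280, -21, 126] -> [266, -91, -287, 182, -280, 196, 280, 21, -126]
  [32, -4, -32, 42, 28, -33, 44, 43, -26] -> [-26, 43, 44, -33, 28, 42, -32, -4, 32] -> [-182, 301, 308, -231, 196, 294, -224, -28, 224] -> [224, -28, -224, 294, 196, -231, 308, 301, -182] -> [-224, 28, 224, -294, -196, 231, -308, -301, 182]
  [-7, 49, -43, 29, 33, 18, 14, -38] -> [-38, 14, 18, 33, 29, -43, 49, -7] -> [-266, 98, 126, 231, 203, -301, 343, -49] -> [-49, 343, -301, 203, 231, 126, 98, -266] -> [49, -343, 301, -203, -231, -126, -98, 266]
  [29, 23, -3, -11] -> [-11, -3, 23, 29] -> [-77, -21, 161, 203] -> [203, 161, -21, -77] -> [-203, -161, 21, 77]
  [20, -24, 17, 26] -> [26, 17, -24, 20] -> [182, 119, -168, 140] -> [140, -168, 119, 182] -> [-140, 168, -119, -182]

[252, 126, -175, -161, 0, -147, -224]; [266, -91, -287, 182, -280, 196, 280, 21, -126]; [-224, 28, 224, -294, -196, 231, -308, -301, 182]; [49, -343, 301, -203, -231, -126, -98, 266]; [-203, -161, 21, 77]; [-140, 168, -119, -182]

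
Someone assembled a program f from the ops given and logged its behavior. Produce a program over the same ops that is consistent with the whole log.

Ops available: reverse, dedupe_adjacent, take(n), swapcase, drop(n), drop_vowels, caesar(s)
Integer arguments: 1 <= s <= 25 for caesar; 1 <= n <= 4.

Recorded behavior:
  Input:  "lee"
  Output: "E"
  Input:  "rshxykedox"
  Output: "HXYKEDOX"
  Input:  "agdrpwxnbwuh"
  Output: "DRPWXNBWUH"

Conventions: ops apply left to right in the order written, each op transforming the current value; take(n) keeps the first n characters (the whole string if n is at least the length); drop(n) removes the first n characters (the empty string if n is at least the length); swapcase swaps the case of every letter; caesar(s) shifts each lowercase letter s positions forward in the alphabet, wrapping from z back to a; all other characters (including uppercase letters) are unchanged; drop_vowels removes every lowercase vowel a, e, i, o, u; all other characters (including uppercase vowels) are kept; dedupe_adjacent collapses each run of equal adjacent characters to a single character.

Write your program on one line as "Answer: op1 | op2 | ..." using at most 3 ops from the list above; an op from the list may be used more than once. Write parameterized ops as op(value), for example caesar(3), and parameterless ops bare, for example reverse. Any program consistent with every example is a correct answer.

swapcase | drop(2)

Check, running the answer program on each example:
  "lee" -> "LEE" -> "E"
  "rshxykedox" -> "RSHXYKEDOX" -> "HXYKEDOX"
  "agdrpwxnbwuh" -> "AGDRPWXNBWUH" -> "DRPWXNBWUH"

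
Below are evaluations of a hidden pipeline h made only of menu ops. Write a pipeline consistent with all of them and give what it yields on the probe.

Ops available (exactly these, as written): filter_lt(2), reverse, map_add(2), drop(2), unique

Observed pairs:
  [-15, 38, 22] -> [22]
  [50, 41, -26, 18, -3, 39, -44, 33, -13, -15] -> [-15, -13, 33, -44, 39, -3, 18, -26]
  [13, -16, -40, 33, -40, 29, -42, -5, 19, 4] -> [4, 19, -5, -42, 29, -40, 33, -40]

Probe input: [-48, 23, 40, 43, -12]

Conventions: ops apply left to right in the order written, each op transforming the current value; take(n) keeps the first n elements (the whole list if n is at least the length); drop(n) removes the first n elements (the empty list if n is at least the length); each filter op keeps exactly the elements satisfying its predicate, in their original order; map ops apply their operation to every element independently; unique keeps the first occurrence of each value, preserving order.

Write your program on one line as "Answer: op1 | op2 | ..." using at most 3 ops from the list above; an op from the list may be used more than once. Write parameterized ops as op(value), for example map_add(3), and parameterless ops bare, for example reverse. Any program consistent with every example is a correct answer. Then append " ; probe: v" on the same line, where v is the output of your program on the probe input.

drop(2) | reverse ; probe: [-12, 43, 40]

Check, running the answer program on each example:
  [-15, 38, 22] -> [22] -> [22]
  [50, 41, -26, 18, -3, 39, -44, 33, -13, -15] -> [-26, 18, -3, 39, -44, 33, -13, -15] -> [-15, -13, 33, -44, 39, -3, 18, -26]
  [13, -16, -40, 33, -40, 29, -42, -5, 19, 4] -> [-40, 33, -40, 29, -42, -5, 19, 4] -> [4, 19, -5, -42, 29, -40, 33, -40]
  probe: [-48, 23, 40, 43, -12] -> [40, 43, -12] -> [-12, 43, 40]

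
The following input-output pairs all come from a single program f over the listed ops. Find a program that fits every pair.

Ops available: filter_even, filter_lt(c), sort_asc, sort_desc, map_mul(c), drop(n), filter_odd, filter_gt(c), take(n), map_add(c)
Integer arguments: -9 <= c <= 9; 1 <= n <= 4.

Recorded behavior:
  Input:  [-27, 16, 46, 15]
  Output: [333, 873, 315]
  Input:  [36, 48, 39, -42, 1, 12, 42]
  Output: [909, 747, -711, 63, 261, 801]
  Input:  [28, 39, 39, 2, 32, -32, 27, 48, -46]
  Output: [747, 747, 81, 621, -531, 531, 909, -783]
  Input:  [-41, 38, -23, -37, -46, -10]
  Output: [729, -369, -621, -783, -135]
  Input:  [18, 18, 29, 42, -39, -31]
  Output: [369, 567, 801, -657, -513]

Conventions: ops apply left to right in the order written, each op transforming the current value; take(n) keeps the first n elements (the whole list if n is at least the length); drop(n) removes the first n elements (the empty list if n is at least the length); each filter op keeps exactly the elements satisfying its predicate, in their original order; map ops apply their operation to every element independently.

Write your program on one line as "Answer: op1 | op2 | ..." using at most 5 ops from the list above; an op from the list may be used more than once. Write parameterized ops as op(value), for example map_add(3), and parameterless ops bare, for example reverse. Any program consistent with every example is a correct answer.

drop(1) | map_mul(2) | map_add(5) | map_mul(9)

Check, running the answer program on each example:
  [-27, 16, 46, 15] -> [16, 46, 15] -> [32, 92, 30] -> [37, 97, 35] -> [333, 873, 315]
  [36, 48, 39, -42, 1, 12, 42] -> [48, 39, -42, 1, 12, 42] -> [96, 78, -84, 2, 24, 84] -> [101, 83, -79, 7, 29, 89] -> [909, 747, -711, 63, 261, 801]
  [28, 39, 39, 2, 32, -32, 27, 48, -46] -> [39, 39, 2, 32, -32, 27, 48, -46] -> [78, 78, 4, 64, -64, 54, 96, -92] -> [83, 83, 9, 69, -59, 59, 101, -87] -> [747, 747, 81, 621, -531, 531, 909, -783]
  [-41, 38, -23, -37, -46, -10] -> [38, -23, -37, -46, -10] -> [76, -46, -74, -92, -20] -> [81, -41, -69, -87, -15] -> [729, -369, -621, -783, -135]
  [18, 18, 29, 42, -39, -31] -> [18, 29, 42, -39, -31] -> [36, 58, 84, -78, -62] -> [41, 63, 89, -73, -57] -> [369, 567, 801, -657, -513]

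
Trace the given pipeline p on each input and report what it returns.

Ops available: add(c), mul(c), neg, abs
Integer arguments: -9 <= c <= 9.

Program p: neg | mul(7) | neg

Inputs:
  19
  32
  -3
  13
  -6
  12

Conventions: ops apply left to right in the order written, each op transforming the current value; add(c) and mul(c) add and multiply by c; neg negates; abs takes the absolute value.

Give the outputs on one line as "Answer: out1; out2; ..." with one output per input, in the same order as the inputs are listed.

133; 224; -21; 91; -42; 84

Execution, op by op:
  19 -> -19 -> -133 -> 133
  32 -> -32 -> -224 -> 224
  -3 -> 3 -> 21 -> -21
  13 -> -13 -> -91 -> 91
  -6 -> 6 -> 42 -> -42
  12 -> -12 -> -84 -> 84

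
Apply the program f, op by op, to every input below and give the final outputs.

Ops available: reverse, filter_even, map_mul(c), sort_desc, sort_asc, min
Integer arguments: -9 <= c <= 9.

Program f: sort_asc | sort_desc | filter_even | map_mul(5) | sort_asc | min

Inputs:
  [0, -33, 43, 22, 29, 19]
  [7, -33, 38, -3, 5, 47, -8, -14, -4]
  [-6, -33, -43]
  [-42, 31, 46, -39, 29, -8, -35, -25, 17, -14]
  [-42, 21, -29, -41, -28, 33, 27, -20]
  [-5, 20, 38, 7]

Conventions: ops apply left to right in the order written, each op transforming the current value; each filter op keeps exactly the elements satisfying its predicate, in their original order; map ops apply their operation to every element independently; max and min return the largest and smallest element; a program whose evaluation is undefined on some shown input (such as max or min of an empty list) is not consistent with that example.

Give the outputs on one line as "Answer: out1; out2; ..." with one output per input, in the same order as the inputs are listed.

0; -70; -30; -210; -210; 100

Execution, op by op:
  [0, -33, 43, 22, 29, 19] -> [-33, 0, 19, 22, 29, 43] -> [43, 29, 22, 19, 0, -33] -> [22, 0] -> [110, 0] -> [0, 110] -> 0
  [7, -33, 38, -3, 5, 47, -8, -14, -4] -> [-33, -14, -8, -4, -3, 5, 7, 38, 47] -> [47, 38, 7, 5, -3, -4, -8, -14, -33] -> [38, -4, -8, -14] -> [190, -20, -40, -70] -> [-70, -40, -20, 190] -> -70
  [-6, -33, -43] -> [-43, -33, -6] -> [-6, -33, -43] -> [-6] -> [-30] -> [-30] -> -30
  [-42, 31, 46, -39, 29, -8, -35, -25, 17, -14] -> [-42, -39, -35, -25, -14, -8, 17, 29, 31, 46] -> [46, 31, 29, 17, -8, -14, -25, -35, -39, -42] -> [46, -8, -14, -42] -> [230, -40, -70, -210] -> [-210, -70, -40, 230] -> -210
  [-42, 21, -29, -41, -28, 33, 27, -20] -> [-42, -41, -29, -28, -20, 21, 27, 33] -> [33, 27, 21, -20, -28, -29, -41, -42] -> [-20, -28, -42] -> [-100, -140, -210] -> [-210, -140, -100] -> -210
  [-5, 20, 38, 7] -> [-5, 7, 20, 38] -> [38, 20, 7, -5] -> [38, 20] -> [190, 100] -> [100, 190] -> 100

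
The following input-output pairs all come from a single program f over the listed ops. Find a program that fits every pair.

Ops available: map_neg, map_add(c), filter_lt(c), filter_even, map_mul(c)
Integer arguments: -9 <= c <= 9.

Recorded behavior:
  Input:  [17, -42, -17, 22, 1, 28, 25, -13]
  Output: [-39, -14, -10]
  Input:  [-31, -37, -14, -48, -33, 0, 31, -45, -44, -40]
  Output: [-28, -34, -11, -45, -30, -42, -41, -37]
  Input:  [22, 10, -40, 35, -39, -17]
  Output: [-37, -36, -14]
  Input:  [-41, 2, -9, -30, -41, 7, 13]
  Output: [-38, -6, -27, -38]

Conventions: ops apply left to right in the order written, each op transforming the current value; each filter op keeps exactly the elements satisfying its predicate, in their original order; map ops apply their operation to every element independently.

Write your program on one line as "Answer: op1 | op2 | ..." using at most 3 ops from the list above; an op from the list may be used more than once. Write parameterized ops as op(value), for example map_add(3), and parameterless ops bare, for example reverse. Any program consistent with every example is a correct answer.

filter_lt(0) | map_add(3)

Check, running the answer program on each example:
  [17, -42, -17, 22, 1, 28, 25, -13] -> [-42, -17, -13] -> [-39, -14, -10]
  [-31, -37, -14, -48, -33, 0, 31, -45, -44, -40] -> [-31, -37, -14, -48, -33, -45, -44, -40] -> [-28, -34, -11, -45, -30, -42, -41, -37]
  [22, 10, -40, 35, -39, -17] -> [-40, -39, -17] -> [-37, -36, -14]
  [-41, 2, -9, -30, -41, 7, 13] -> [-41, -9, -30, -41] -> [-38, -6, -27, -38]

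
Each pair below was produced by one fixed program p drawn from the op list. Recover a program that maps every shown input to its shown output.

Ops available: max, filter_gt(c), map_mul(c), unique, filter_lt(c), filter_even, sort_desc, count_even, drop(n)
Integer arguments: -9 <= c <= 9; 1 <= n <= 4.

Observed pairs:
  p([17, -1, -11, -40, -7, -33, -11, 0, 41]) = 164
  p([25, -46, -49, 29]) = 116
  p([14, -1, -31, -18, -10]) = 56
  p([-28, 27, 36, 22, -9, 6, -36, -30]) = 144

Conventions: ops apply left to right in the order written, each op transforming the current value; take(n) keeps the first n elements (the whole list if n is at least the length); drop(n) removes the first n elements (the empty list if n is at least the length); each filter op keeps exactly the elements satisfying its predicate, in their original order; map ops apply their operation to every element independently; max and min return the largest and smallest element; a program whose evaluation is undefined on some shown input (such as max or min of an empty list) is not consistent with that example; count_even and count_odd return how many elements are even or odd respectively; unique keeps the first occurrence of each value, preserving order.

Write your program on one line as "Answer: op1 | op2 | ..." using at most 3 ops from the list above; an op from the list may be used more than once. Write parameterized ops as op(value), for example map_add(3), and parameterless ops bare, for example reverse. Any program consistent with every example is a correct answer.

unique | map_mul(4) | max

Check, running the answer program on each example:
  [17, -1, -11, -40, -7, -33, -11, 0, 41] -> [17, -1, -11, -40, -7, -33, 0, 41] -> [68, -4, -44, -160, -28, -132, 0, 164] -> 164
  [25, -46, -49, 29] -> [25, -46, -49, 29] -> [100, -184, -196, 116] -> 116
  [14, -1, -31, -18, -10] -> [14, -1, -31, -18, -10] -> [56, -4, -124, -72, -40] -> 56
  [-28, 27, 36, 22, -9, 6, -36, -30] -> [-28, 27, 36, 22, -9, 6, -36, -30] -> [-112, 108, 144, 88, -36, 24, -144, -120] -> 144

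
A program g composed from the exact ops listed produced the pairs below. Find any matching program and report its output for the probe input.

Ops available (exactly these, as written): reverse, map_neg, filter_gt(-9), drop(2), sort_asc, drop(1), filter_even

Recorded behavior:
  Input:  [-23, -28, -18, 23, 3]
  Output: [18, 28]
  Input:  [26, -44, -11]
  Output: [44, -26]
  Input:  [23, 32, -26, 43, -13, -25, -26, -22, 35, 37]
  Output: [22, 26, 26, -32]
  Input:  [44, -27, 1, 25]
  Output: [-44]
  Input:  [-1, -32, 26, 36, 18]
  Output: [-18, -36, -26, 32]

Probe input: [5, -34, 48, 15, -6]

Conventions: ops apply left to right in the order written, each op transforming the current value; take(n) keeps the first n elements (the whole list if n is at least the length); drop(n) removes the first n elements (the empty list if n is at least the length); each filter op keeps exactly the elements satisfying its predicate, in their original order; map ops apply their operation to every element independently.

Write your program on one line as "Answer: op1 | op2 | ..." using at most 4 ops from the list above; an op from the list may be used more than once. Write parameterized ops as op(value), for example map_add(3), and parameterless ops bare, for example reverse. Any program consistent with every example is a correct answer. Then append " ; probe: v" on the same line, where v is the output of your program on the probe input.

filter_even | reverse | map_neg ; probe: [6, -48, 34]

Check, running the answer program on each example:
  [-23, -28, -18, 23, 3] -> [-28, -18] -> [-18, -28] -> [18, 28]
  [26, -44, -11] -> [26, -44] -> [-44, 26] -> [44, -26]
  [23, 32, -26, 43, -13, -25, -26, -22, 35, 37] -> [32, -26, -26, -22] -> [-22, -26, -26, 32] -> [22, 26, 26, -32]
  [44, -27, 1, 25] -> [44] -> [44] -> [-44]
  [-1, -32, 26, 36, 18] -> [-32, 26, 36, 18] -> [18, 36, 26, -32] -> [-18, -36, -26, 32]
  probe: [5, -34, 48, 15, -6] -> [-34, 48, -6] -> [-6, 48, -34] -> [6, -48, 34]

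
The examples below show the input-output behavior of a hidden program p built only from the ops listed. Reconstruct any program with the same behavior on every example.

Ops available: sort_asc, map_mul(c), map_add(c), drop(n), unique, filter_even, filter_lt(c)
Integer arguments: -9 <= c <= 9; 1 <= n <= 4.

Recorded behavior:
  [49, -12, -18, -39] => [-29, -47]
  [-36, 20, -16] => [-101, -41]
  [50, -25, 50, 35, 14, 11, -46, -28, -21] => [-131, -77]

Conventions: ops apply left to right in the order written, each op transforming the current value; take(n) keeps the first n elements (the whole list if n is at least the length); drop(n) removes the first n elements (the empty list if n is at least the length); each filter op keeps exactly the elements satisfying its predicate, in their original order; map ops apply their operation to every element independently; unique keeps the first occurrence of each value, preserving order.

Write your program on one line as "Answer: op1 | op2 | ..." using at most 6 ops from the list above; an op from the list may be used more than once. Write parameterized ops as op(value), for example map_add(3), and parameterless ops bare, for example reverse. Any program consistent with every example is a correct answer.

unique | filter_even | map_mul(3) | map_add(7) | filter_lt(-4)

Check, running the answer program on each example:
  [49, -12, -18, -39] -> [49, -12, -18, -39] -> [-12, -18] -> [-36, -54] -> [-29, -47] -> [-29, -47]
  [-36, 20, -16] -> [-36, 20, -16] -> [-36, 20, -16] -> [-108, 60, -48] -> [-101, 67, -41] -> [-101, -41]
  [50, -25, 50, 35, 14, 11, -46, -28, -21] -> [50, -25, 35, 14, 11, -46, -28, -21] -> [50, 14, -46, -28] -> [150, 42, -138, -84] -> [157, 49, -131, -77] -> [-131, -77]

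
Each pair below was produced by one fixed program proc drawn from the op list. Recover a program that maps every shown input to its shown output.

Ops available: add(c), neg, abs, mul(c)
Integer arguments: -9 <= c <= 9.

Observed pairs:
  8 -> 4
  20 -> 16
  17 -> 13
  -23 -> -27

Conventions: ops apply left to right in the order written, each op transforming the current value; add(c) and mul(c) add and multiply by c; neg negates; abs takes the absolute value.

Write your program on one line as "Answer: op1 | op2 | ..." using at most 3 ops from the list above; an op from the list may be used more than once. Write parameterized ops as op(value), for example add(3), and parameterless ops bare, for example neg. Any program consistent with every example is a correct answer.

add(-6) | add(2)

Check, running the answer program on each example:
  8 -> 2 -> 4
  20 -> 14 -> 16
  17 -> 11 -> 13
  -23 -> -29 -> -27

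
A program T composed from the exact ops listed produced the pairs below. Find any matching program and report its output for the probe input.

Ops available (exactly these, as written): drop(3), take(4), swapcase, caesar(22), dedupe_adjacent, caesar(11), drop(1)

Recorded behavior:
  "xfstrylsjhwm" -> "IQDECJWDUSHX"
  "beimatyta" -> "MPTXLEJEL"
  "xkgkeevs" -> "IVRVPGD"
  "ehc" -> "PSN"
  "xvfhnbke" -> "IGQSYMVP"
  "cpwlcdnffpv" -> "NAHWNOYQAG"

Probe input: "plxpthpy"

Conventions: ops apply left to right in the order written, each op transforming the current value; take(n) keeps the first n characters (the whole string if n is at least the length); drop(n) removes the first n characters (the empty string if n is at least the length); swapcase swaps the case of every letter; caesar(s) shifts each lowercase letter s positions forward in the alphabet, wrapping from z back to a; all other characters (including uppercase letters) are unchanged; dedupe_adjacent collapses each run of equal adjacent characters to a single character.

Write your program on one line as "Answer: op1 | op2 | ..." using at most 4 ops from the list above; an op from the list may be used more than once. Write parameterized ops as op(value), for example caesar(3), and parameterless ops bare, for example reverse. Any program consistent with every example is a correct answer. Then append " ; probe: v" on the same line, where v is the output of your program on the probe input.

dedupe_adjacent | caesar(11) | swapcase ; probe: "AWIAESAJ"

Check, running the answer program on each example:
  "xfstrylsjhwm" -> "xfstrylsjhwm" -> "iqdecjwdushx" -> "IQDECJWDUSHX"
  "beimatyta" -> "beimatyta" -> "mptxlejel" -> "MPTXLEJEL"
  "xkgkeevs" -> "xkgkevs" -> "ivrvpgd" -> "IVRVPGD"
  "ehc" -> "ehc" -> "psn" -> "PSN"
  "xvfhnbke" -> "xvfhnbke" -> "igqsymvp" -> "IGQSYMVP"
  "cpwlcdnffpv" -> "cpwlcdnfpv" -> "nahwnoyqag" -> "NAHWNOYQAG"
  probe: "plxpthpy" -> "plxpthpy" -> "awiaesaj" -> "AWIAESAJ"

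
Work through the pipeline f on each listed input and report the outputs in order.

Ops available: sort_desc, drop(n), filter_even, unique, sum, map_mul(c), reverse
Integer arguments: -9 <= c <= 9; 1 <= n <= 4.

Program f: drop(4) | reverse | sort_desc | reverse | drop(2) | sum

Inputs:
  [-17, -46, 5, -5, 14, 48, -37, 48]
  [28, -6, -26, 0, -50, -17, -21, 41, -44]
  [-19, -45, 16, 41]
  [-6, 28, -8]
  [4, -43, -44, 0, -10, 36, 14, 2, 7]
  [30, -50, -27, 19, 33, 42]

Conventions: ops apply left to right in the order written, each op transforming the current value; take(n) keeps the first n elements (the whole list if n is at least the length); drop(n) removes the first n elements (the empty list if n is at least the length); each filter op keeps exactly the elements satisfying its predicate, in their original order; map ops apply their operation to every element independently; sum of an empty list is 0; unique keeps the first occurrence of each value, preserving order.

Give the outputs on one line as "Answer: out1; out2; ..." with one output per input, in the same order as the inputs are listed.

Execution, op by op:
  [-17, -46, 5, -5, 14, 48, -37, 48] -> [14, 48, -37, 48] -> [48, -37, 48, 14] -> [48, 48, 14, -37] -> [-37, 14, 48, 48] -> [48, 48] -> 96
  [28, -6, -26, 0, -50, -17, -21, 41, -44] -> [-50, -17, -21, 41, -44] -> [-44, 41, -21, -17, -50] -> [41, -17, -21, -44, -50] -> [-50, -44, -21, -17, 41] -> [-21, -17, 41] -> 3
  [-19, -45, 16, 41] -> [] -> [] -> [] -> [] -> [] -> 0
  [-6, 28, -8] -> [] -> [] -> [] -> [] -> [] -> 0
  [4, -43, -44, 0, -10, 36, 14, 2, 7] -> [-10, 36, 14, 2, 7] -> [7, 2, 14, 36, -10] -> [36, 14, 7, 2, -10] -> [-10, 2, 7, 14, 36] -> [7, 14, 36] -> 57
  [30, -50, -27, 19, 33, 42] -> [33, 42] -> [42, 33] -> [42, 33] -> [33, 42] -> [] -> 0

96; 3; 0; 0; 57; 0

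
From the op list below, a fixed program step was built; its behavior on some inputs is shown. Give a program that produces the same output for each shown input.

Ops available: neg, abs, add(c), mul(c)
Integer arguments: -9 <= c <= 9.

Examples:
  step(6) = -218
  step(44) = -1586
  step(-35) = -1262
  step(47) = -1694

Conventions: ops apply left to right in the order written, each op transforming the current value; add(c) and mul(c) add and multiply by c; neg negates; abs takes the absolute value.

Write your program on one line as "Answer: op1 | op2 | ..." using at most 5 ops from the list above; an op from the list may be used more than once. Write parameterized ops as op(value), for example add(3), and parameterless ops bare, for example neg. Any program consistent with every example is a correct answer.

abs | mul(-9) | mul(4) | add(-2)

Check, running the answer program on each example:
  6 -> 6 -> -54 -> -216 -> -218
  44 -> 44 -> -396 -> -1584 -> -1586
  -35 -> 35 -> -315 -> -1260 -> -1262
  47 -> 47 -> -423 -> -1692 -> -1694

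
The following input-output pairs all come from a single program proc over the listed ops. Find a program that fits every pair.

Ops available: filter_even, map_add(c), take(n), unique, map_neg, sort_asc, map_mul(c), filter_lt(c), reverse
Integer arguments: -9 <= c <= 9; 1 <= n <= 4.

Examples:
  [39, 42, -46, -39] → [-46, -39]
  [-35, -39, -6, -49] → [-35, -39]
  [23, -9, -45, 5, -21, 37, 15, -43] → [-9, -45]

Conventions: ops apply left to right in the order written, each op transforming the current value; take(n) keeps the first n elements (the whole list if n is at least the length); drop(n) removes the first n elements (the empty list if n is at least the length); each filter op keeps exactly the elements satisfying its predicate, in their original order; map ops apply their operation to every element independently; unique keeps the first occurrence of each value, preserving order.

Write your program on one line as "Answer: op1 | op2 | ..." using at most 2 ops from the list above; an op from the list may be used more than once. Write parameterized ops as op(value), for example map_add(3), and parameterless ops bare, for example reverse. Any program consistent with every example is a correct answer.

filter_lt(-3) | take(2)

Check, running the answer program on each example:
  [39, 42, -46, -39] -> [-46, -39] -> [-46, -39]
  [-35, -39, -6, -49] -> [-35, -39, -6, -49] -> [-35, -39]
  [23, -9, -45, 5, -21, 37, 15, -43] -> [-9, -45, -21, -43] -> [-9, -45]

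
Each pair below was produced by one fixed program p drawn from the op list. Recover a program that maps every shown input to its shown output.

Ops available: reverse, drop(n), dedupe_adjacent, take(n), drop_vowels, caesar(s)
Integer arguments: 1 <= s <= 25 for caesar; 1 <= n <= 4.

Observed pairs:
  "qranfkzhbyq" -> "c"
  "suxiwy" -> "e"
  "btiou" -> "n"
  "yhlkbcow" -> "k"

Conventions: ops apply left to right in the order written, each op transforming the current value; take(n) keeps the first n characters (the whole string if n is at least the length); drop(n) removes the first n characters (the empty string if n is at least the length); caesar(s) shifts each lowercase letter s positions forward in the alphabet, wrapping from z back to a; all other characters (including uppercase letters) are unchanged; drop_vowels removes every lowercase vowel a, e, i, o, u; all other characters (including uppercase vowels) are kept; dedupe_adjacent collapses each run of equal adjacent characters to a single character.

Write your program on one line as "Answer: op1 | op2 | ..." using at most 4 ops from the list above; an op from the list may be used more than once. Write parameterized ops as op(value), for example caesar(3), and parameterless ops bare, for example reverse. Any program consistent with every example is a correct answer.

drop_vowels | take(1) | caesar(12)

Check, running the answer program on each example:
  "qranfkzhbyq" -> "qrnfkzhbyq" -> "q" -> "c"
  "suxiwy" -> "sxwy" -> "s" -> "e"
  "btiou" -> "bt" -> "b" -> "n"
  "yhlkbcow" -> "yhlkbcw" -> "y" -> "k"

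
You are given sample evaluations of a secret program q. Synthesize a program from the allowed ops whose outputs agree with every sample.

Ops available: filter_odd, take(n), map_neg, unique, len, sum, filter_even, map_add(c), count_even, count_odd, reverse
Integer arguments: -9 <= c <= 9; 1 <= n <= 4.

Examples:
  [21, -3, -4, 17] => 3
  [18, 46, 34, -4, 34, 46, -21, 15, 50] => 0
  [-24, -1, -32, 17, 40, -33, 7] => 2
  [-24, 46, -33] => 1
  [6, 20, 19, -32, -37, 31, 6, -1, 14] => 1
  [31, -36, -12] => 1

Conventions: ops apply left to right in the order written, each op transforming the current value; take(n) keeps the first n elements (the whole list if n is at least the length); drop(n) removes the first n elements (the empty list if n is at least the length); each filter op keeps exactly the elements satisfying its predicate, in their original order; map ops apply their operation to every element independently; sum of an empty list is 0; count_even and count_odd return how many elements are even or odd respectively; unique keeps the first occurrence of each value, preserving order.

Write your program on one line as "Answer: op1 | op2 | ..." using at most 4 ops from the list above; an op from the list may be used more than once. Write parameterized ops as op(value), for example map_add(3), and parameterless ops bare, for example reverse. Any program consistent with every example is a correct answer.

take(4) | map_add(6) | reverse | count_odd

Check, running the answer program on each example:
  [21, -3, -4, 17] -> [21, -3, -4, 17] -> [27, 3, 2, 23] -> [23, 2, 3, 27] -> 3
  [18, 46, 34, -4, 34, 46, -21, 15, 50] -> [18, 46, 34, -4] -> [24, 52, 40, 2] -> [2, 40, 52, 24] -> 0
  [-24, -1, -32, 17, 40, -33, 7] -> [-24, -1, -32, 17] -> [-18, 5, -26, 23] -> [23, -26, 5, -18] -> 2
  [-24, 46, -33] -> [-24, 46, -33] -> [-18, 52, -27] -> [-27, 52, -18] -> 1
  [6, 20, 19, -32, -37, 31, 6, -1, 14] -> [6, 20, 19, -32] -> [12, 26, 25, -26] -> [-26, 25, 26, 12] -> 1
  [31, -36, -12] -> [31, -36, -12] -> [37, -30, -6] -> [-6, -30, 37] -> 1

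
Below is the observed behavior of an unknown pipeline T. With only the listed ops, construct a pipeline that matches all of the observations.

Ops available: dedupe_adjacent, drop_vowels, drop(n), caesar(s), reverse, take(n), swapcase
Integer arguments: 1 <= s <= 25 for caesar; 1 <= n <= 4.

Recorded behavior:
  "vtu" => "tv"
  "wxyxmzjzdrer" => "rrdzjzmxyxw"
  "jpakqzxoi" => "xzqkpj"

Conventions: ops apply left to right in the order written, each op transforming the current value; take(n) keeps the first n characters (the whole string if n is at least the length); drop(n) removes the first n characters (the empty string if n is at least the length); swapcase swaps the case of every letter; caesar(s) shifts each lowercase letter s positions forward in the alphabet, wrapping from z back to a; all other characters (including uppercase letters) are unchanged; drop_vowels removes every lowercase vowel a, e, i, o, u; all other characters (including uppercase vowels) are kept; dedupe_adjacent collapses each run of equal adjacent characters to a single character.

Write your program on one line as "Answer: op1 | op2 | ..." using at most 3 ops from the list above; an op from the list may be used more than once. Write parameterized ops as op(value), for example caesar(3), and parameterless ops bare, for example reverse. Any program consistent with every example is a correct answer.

reverse | drop_vowels

Check, running the answer program on each example:
  "vtu" -> "utv" -> "tv"
  "wxyxmzjzdrer" -> "rerdzjzmxyxw" -> "rrdzjzmxyxw"
  "jpakqzxoi" -> "ioxzqkapj" -> "xzqkpj"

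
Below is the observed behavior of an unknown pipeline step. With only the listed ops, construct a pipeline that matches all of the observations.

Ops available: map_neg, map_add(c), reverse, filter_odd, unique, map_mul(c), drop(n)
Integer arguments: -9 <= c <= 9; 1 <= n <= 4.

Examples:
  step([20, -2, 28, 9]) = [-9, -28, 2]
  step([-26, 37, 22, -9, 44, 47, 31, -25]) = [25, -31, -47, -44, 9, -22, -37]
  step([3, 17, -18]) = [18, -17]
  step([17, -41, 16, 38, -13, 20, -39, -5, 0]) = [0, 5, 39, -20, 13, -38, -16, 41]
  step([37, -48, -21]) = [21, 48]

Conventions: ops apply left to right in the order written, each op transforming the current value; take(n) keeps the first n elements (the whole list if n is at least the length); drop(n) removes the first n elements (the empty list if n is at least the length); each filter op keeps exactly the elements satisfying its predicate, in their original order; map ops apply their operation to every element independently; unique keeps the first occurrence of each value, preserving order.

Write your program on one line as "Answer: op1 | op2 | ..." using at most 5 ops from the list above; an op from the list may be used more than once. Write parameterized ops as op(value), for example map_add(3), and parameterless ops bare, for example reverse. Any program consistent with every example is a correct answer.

map_neg | drop(1) | map_neg | reverse | map_mul(-1)

Check, running the answer program on each example:
  [20, -2, 28, 9] -> [-20, 2, -28, -9] -> [2, -28, -9] -> [-2, 28, 9] -> [9, 28, -2] -> [-9, -28, 2]
  [-26, 37, 22, -9, 44, 47, 31, -25] -> [26, -37, -22, 9, -44, -47, -31, 25] -> [-37, -22, 9, -44, -47, -31, 25] -> [37, 22, -9, 44, 47, 31, -25] -> [-25, 31, 47, 44, -9, 22, 37] -> [25, -31, -47, -44, 9, -22, -37]
  [3, 17, -18] -> [-3, -17, 18] -> [-17, 18] -> [17, -18] -> [-18, 17] -> [18, -17]
  [17, -41, 16, 38, -13, 20, -39, -5, 0] -> [-17, 41, -16, -38, 13, -20, 39, 5, 0] -> [41, -16, -38, 13, -20, 39, 5, 0] -> [-41, 16, 38, -13, 20, -39, -5, 0] -> [0, -5, -39, 20, -13, 38, 16, -41] -> [0, 5, 39, -20, 13, -38, -16, 41]
  [37, -48, -21] -> [-37, 48, 21] -> [48, 21] -> [-48, -21] -> [-21, -48] -> [21, 48]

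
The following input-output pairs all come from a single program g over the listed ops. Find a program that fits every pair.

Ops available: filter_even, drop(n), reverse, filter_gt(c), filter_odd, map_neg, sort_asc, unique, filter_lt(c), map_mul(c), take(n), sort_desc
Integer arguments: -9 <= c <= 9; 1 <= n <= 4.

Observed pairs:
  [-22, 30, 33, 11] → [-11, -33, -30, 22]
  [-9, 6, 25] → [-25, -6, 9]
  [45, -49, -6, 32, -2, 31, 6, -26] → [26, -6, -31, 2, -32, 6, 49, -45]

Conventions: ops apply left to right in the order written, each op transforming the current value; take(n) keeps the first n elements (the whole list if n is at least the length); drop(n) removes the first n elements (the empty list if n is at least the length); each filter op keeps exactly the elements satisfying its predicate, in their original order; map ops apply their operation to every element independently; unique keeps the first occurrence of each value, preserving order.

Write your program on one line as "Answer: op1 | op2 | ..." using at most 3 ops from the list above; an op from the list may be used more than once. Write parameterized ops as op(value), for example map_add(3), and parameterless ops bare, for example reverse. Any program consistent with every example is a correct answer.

map_neg | reverse

Check, running the answer program on each example:
  [-22, 30, 33, 11] -> [22, -30, -33, -11] -> [-11, -33, -30, 22]
  [-9, 6, 25] -> [9, -6, -25] -> [-25, -6, 9]
  [45, -49, -6, 32, -2, 31, 6, -26] -> [-45, 49, 6, -32, 2, -31, -6, 26] -> [26, -6, -31, 2, -32, 6, 49, -45]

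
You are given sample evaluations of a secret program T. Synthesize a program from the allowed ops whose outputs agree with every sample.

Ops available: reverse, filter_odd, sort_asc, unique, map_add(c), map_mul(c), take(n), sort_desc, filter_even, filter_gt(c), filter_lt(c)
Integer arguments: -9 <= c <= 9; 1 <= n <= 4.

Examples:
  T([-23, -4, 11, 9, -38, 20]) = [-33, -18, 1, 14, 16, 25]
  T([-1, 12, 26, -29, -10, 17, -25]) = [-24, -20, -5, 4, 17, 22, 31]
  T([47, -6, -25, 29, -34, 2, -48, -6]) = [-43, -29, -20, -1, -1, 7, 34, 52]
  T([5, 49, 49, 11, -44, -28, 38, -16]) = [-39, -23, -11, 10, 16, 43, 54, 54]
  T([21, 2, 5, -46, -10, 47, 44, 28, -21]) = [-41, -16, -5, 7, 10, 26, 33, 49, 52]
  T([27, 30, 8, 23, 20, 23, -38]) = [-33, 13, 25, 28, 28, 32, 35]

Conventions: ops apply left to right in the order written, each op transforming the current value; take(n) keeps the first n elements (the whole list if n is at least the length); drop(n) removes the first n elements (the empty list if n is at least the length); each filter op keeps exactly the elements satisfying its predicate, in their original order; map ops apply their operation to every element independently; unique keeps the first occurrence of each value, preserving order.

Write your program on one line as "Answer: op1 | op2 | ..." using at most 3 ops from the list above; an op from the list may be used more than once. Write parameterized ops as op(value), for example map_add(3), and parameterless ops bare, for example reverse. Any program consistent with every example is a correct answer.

map_add(5) | sort_asc

Check, running the answer program on each example:
  [-23, -4, 11, 9, -38, 20] -> [-18, 1, 16, 14, -33, 25] -> [-33, -18, 1, 14, 16, 25]
  [-1, 12, 26, -29, -10, 17, -25] -> [4, 17, 31, -24, -5, 22, -20] -> [-24, -20, -5, 4, 17, 22, 31]
  [47, -6, -25, 29, -34, 2, -48, -6] -> [52, -1, -20, 34, -29, 7, -43, -1] -> [-43, -29, -20, -1, -1, 7, 34, 52]
  [5, 49, 49, 11, -44, -28, 38, -16] -> [10, 54, 54, 16, -39, -23, 43, -11] -> [-39, -23, -11, 10, 16, 43, 54, 54]
  [21, 2, 5, -46, -10, 47, 44, 28, -21] -> [26, 7, 10, -41, -5, 52, 49, 33, -16] -> [-41, -16, -5, 7, 10, 26, 33, 49, 52]
  [27, 30, 8, 23, 20, 23, -38] -> [32, 35, 13, 28, 25, 28, -33] -> [-33, 13, 25, 28, 28, 32, 35]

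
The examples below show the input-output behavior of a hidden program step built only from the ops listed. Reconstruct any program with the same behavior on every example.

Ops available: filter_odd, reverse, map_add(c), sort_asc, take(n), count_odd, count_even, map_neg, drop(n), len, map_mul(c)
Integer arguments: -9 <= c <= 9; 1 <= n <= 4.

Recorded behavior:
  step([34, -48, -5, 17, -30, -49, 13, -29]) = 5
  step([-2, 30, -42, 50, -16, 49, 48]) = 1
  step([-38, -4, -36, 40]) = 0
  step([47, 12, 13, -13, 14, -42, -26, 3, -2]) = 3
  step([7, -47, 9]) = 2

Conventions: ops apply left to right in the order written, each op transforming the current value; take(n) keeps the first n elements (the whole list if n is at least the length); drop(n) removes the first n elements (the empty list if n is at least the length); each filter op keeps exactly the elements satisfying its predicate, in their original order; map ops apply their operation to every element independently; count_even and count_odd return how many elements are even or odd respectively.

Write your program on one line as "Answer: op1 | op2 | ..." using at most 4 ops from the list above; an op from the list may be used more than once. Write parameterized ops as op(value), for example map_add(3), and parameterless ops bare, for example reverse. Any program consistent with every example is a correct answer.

drop(1) | filter_odd | len

Check, running the answer program on each example:
  [34, -48, -5, 17, -30, -49, 13, -29] -> [-48, -5, 17, -30, -49, 13, -29] -> [-5, 17, -49, 13, -29] -> 5
  [-2, 30, -42, 50, -16, 49, 48] -> [30, -42, 50, -16, 49, 48] -> [49] -> 1
  [-38, -4, -36, 40] -> [-4, -36, 40] -> [] -> 0
  [47, 12, 13, -13, 14, -42, -26, 3, -2] -> [12, 13, -13, 14, -42, -26, 3, -2] -> [13, -13, 3] -> 3
  [7, -47, 9] -> [-47, 9] -> [-47, 9] -> 2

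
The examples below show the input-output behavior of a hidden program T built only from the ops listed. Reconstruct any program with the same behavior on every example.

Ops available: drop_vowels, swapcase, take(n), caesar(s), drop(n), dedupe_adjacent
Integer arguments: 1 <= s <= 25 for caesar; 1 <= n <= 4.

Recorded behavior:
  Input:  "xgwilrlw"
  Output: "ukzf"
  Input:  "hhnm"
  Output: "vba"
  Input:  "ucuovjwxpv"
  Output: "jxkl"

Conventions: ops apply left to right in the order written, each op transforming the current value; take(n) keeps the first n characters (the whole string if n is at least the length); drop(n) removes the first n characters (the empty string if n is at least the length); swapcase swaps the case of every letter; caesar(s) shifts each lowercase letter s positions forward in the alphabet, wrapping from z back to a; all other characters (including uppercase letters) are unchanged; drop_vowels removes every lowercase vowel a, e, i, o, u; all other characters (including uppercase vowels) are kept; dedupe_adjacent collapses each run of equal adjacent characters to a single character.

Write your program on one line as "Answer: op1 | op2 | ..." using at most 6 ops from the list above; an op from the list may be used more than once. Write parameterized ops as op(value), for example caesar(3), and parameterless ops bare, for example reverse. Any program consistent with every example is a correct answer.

drop_vowels | caesar(15) | caesar(25) | drop(1) | take(4)

Check, running the answer program on each example:
  "xgwilrlw" -> "xgwlrlw" -> "mvlagal" -> "lukzfzk" -> "ukzfzk" -> "ukzf"
  "hhnm" -> "hhnm" -> "wwcb" -> "vvba" -> "vba" -> "vba"
  "ucuovjwxpv" -> "cvjwxpv" -> "rkylmek" -> "qjxkldj" -> "jxkldj" -> "jxkl"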